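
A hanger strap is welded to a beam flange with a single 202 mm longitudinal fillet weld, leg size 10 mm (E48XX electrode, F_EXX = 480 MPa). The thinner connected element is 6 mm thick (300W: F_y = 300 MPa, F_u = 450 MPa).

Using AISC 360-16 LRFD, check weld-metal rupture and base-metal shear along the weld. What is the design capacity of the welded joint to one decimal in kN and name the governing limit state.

Weld metal: throat = 0.707×10 = 7.07 mm, L = 202 mm. φR_n = 0.75 × 0.6 × 480 × 7.07 × 202 = 308.5 kN.
Base metal shear (6 mm plate): yield φR_n = 1.0×0.6×300×6×202 = 218.2 kN; rupture φR_n = 0.75×0.6×450×6×202 = 245.4 kN; take 218.2 kN (yield).
Governing: min(308.5, 218.2) = 218.2 kN → base-metal shear.

218.2 kN (base-metal shear governs)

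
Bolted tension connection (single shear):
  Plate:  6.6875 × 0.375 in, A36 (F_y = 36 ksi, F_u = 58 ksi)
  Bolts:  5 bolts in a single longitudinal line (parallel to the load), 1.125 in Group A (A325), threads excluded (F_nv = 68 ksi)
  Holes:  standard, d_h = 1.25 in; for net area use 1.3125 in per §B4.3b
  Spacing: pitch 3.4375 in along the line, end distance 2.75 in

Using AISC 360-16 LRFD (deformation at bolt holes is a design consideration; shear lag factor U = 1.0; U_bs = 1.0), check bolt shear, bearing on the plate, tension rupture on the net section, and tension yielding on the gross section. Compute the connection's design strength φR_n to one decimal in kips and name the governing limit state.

Bolt shear: A_b = π(1.125)²/4 = 0.99402 in². φR_n = 0.75 × 68 × 0.99402 × 5 × 1 = 253.5 kips.
Bearing (0.375 in plate, F_u = 58 ksi): end bolts L_c = 2.75 − 1.25/2 = 2.125, R_n = min(1.2×2.125×0.375×58, 2.4×1.125×0.375×58) = 55.463 kips/bolt; interior L_c = 3.4375 − 1.25 = 2.1875, R_n = 57.094 kips/bolt. φR_n = 0.75 × (1×55.463 + 4×57.094) = 212.9 kips.
Tension rupture (net): A_n = (6.6875 − 1×1.3125)×0.375 = 2.0156 in² (U = 1.0, A_e = A_n). φR_n = 0.75 × 58 × 2.0156 = 87.7 kips.
Tension yield (gross): A_g = 6.6875×0.375 = 2.5078 in². φR_n = 0.90 × 36 × 2.5078 = 81.3 kips.
Governing: min(253.5, 212.9, 87.7, 81.3) = 81.3 kips → gross-section yield.

81.3 kips (gross-section yield governs)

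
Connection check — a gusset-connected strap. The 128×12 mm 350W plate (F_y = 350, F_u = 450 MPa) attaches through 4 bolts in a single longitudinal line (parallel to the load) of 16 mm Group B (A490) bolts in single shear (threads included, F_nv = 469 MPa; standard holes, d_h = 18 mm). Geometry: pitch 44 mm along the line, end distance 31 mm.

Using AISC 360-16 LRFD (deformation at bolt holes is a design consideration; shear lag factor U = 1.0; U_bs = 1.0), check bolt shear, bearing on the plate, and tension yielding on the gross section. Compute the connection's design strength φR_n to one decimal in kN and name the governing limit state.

282.9 kN (bolt shear governs)

Bolt shear: A_b = π(16)²/4 = 201.06 mm². φR_n = 0.75 × 469 × 201.06 × 4 × 1 = 282.9 kN.
Bearing (12 mm plate, F_u = 450 MPa): end bolts L_c = 31 − 18/2 = 22, R_n = min(1.2×22×12×450, 2.4×16×12×450) = 142.56 kN/bolt; interior L_c = 44 − 18 = 26, R_n = 168.48 kN/bolt. φR_n = 0.75 × (1×142.56 + 3×168.48) = 486.0 kN.
Tension yield (gross): A_g = 128×12 = 1536 mm². φR_n = 0.90 × 350 × 1536 = 483.8 kN.
Governing: min(282.9, 486.0, 483.8) = 282.9 kN → bolt shear.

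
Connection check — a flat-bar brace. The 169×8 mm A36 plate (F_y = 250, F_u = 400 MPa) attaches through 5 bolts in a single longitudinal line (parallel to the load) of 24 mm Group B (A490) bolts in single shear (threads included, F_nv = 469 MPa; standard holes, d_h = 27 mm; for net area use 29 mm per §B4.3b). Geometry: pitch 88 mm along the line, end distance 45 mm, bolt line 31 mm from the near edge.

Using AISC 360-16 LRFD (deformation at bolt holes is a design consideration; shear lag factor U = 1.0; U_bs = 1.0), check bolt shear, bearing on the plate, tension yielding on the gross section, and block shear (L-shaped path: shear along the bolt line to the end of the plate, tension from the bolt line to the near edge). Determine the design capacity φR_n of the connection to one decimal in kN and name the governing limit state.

Bolt shear: A_b = π(24)²/4 = 452.39 mm². φR_n = 0.75 × 469 × 452.39 × 5 × 1 = 795.6 kN.
Bearing (8 mm plate, F_u = 400 MPa): end bolts L_c = 45 − 27/2 = 31.5, R_n = min(1.2×31.5×8×400, 2.4×24×8×400) = 120.96 kN/bolt; interior L_c = 88 − 27 = 61, R_n = 184.32 kN/bolt. φR_n = 0.75 × (1×120.96 + 4×184.32) = 643.7 kN.
Tension yield (gross): A_g = 169×8 = 1352 mm². φR_n = 0.90 × 250 × 1352 = 304.2 kN.
Block shear: shear path 1×[45+4×88] = 1×397 mm, A_gv = 3176, A_nv = 1×(397 − 4.5×29)×8 = 2132 mm²; tension to near edge: (31 − 0.5×29)×8 = 132 mm². R_n = min(0.6×400×2132, 0.6×250×3176) + 1.0×400×132 = min(511.68, 476.4) + 52.8 = 529.2 kN. φR_n = 0.75 × 529.2 = 396.9 kN.
Governing: min(795.6, 643.7, 304.2, 396.9) = 304.2 kN → gross-section yield.

304.2 kN (gross-section yield governs)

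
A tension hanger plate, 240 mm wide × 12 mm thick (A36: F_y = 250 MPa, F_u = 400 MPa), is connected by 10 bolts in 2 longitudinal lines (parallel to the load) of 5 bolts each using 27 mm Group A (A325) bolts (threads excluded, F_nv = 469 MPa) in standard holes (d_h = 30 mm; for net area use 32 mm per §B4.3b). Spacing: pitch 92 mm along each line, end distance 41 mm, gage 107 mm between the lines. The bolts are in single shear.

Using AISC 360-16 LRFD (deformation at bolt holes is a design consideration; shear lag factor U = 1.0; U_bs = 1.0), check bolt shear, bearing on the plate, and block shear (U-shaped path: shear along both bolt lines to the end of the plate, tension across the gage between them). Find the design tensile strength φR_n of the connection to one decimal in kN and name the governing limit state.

Bolt shear: A_b = π(27)²/4 = 572.56 mm². φR_n = 0.75 × 469 × 572.56 × 10 × 1 = 2014.0 kN.
Bearing (12 mm plate, F_u = 400 MPa): end bolts L_c = 41 − 30/2 = 26, R_n = min(1.2×26×12×400, 2.4×27×12×400) = 149.76 kN/bolt; interior L_c = 92 − 30 = 62, R_n = 311.04 kN/bolt. φR_n = 0.75 × (2×149.76 + 8×311.04) = 2090.9 kN.
Block shear: shear path 2×[41+4×92] = 2×409 mm, A_gv = 9816, A_nv = 2×(409 − 4.5×32)×12 = 6360 mm²; tension across gage: (107 − 1×32)×12 = 900 mm². R_n = min(0.6×400×6360, 0.6×250×9816) + 1.0×400×900 = min(1526.4, 1472.4) + 360 = 1832.4 kN. φR_n = 0.75 × 1832.4 = 1374.3 kN.
Governing: min(2014.0, 2090.9, 1374.3) = 1374.3 kN → block shear.

1374.3 kN (block shear governs)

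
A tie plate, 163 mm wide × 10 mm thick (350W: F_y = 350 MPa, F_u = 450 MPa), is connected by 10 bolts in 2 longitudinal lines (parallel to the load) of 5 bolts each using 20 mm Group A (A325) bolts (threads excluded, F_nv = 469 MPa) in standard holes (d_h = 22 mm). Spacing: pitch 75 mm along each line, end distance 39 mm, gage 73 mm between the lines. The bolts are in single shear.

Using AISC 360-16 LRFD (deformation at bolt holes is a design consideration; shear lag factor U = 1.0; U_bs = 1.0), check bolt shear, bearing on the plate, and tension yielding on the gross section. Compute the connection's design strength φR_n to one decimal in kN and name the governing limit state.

513.5 kN (gross-section yield governs)

Bolt shear: A_b = π(20)²/4 = 314.16 mm². φR_n = 0.75 × 469 × 314.16 × 10 × 1 = 1105.1 kN.
Bearing (10 mm plate, F_u = 450 MPa): end bolts L_c = 39 − 22/2 = 28, R_n = min(1.2×28×10×450, 2.4×20×10×450) = 151.2 kN/bolt; interior L_c = 75 − 22 = 53, R_n = 216 kN/bolt. φR_n = 0.75 × (2×151.2 + 8×216) = 1522.8 kN.
Tension yield (gross): A_g = 163×10 = 1630 mm². φR_n = 0.90 × 350 × 1630 = 513.5 kN.
Governing: min(1105.1, 1522.8, 513.5) = 513.5 kN → gross-section yield.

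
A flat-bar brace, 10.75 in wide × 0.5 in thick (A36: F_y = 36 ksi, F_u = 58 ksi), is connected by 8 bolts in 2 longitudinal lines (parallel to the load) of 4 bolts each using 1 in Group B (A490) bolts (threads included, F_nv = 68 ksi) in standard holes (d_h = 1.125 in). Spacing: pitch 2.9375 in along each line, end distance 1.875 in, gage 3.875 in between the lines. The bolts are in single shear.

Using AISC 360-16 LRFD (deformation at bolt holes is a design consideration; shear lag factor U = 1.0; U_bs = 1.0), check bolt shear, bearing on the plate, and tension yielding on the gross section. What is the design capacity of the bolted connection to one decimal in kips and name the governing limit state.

174.2 kips (gross-section yield governs)

Bolt shear: A_b = π(1)²/4 = 0.7854 in². φR_n = 0.75 × 68 × 0.7854 × 8 × 1 = 320.4 kips.
Bearing (0.5 in plate, F_u = 58 ksi): end bolts L_c = 1.875 − 1.125/2 = 1.3125, R_n = min(1.2×1.3125×0.5×58, 2.4×1×0.5×58) = 45.675 kips/bolt; interior L_c = 2.9375 − 1.125 = 1.8125, R_n = 63.075 kips/bolt. φR_n = 0.75 × (2×45.675 + 6×63.075) = 352.4 kips.
Tension yield (gross): A_g = 10.75×0.5 = 5.375 in². φR_n = 0.90 × 36 × 5.375 = 174.2 kips.
Governing: min(320.4, 352.4, 174.2) = 174.2 kips → gross-section yield.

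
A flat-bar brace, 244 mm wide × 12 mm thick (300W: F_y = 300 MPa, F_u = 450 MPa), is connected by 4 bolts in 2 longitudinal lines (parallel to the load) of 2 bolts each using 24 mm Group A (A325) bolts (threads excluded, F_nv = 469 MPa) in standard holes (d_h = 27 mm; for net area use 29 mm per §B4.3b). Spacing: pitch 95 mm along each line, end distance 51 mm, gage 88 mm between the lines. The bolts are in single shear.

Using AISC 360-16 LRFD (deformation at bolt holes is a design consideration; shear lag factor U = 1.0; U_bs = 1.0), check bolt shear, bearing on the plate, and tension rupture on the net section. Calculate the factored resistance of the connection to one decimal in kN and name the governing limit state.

Bolt shear: A_b = π(24)²/4 = 452.39 mm². φR_n = 0.75 × 469 × 452.39 × 4 × 1 = 636.5 kN.
Bearing (12 mm plate, F_u = 450 MPa): end bolts L_c = 51 − 27/2 = 37.5, R_n = min(1.2×37.5×12×450, 2.4×24×12×450) = 243 kN/bolt; interior L_c = 95 − 27 = 68, R_n = 311.04 kN/bolt. φR_n = 0.75 × (2×243 + 2×311.04) = 831.1 kN.
Tension rupture (net): A_n = (244 − 2×29)×12 = 2232 mm² (U = 1.0, A_e = A_n). φR_n = 0.75 × 450 × 2232 = 753.3 kN.
Governing: min(636.5, 831.1, 753.3) = 636.5 kN → bolt shear.

636.5 kN (bolt shear governs)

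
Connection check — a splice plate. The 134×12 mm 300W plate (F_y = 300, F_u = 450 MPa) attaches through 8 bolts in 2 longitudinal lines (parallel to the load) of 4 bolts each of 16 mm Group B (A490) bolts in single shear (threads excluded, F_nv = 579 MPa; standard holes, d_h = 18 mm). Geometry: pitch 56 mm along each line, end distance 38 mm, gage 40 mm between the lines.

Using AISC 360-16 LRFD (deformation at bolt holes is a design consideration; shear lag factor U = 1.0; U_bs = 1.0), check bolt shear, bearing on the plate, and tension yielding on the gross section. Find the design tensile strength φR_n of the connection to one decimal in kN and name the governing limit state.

434.2 kN (gross-section yield governs)

Bolt shear: A_b = π(16)²/4 = 201.06 mm². φR_n = 0.75 × 579 × 201.06 × 8 × 1 = 698.5 kN.
Bearing (12 mm plate, F_u = 450 MPa): end bolts L_c = 38 − 18/2 = 29, R_n = min(1.2×29×12×450, 2.4×16×12×450) = 187.92 kN/bolt; interior L_c = 56 − 18 = 38, R_n = 207.36 kN/bolt. φR_n = 0.75 × (2×187.92 + 6×207.36) = 1215.0 kN.
Tension yield (gross): A_g = 134×12 = 1608 mm². φR_n = 0.90 × 300 × 1608 = 434.2 kN.
Governing: min(698.5, 1215.0, 434.2) = 434.2 kN → gross-section yield.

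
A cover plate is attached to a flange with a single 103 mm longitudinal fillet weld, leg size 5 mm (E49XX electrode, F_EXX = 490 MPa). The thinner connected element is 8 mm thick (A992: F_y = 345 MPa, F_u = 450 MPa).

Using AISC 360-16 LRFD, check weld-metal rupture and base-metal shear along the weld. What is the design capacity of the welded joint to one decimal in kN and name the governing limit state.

80.3 kN (weld metal governs)

Weld metal: throat = 0.707×5 = 3.535 mm, L = 103 mm. φR_n = 0.75 × 0.6 × 490 × 3.535 × 103 = 80.3 kN.
Base metal shear (8 mm plate): yield φR_n = 1.0×0.6×345×8×103 = 170.6 kN; rupture φR_n = 0.75×0.6×450×8×103 = 166.9 kN; take 166.9 kN (rupture).
Governing: min(80.3, 166.9) = 80.3 kN → weld metal.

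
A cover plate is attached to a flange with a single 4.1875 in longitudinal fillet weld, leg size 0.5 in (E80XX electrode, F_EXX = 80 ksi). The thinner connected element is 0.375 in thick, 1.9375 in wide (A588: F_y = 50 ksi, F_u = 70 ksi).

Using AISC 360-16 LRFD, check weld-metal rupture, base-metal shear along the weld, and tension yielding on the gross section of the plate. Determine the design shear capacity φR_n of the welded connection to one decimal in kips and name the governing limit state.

32.7 kips (gross-section yield governs)

Weld metal: throat = 0.707×0.5 = 0.3535 in, L = 4.1875 in. φR_n = 0.75 × 0.6 × 80 × 0.3535 × 4.1875 = 53.3 kips.
Base metal shear (0.375 in plate): yield φR_n = 1.0×0.6×50×0.375×4.1875 = 47.1 kips; rupture φR_n = 0.75×0.6×70×0.375×4.1875 = 49.5 kips; take 47.1 kips (yield).
Tension yield (gross): A_g = 1.9375×0.375 = 0.72656 in². φR_n = 0.90 × 50 × 0.72656 = 32.7 kips.
Governing: min(53.3, 47.1, 32.7) = 32.7 kips → gross-section yield.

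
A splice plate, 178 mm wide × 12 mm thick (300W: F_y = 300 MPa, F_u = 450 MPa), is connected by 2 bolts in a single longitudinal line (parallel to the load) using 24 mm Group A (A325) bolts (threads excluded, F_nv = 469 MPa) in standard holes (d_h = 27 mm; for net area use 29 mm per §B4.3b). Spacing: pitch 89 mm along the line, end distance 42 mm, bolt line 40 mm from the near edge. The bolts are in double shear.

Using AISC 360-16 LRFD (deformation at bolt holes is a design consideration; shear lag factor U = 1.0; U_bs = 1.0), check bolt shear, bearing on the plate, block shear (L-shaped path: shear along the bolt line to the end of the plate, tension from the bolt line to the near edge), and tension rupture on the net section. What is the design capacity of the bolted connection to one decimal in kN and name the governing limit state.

315.5 kN (block shear governs)

Bolt shear: A_b = π(24)²/4 = 452.39 mm². φR_n = 0.75 × 469 × 452.39 × 2 × 2 = 636.5 kN.
Bearing (12 mm plate, F_u = 450 MPa): end bolts L_c = 42 − 27/2 = 28.5, R_n = min(1.2×28.5×12×450, 2.4×24×12×450) = 184.68 kN/bolt; interior L_c = 89 − 27 = 62, R_n = 311.04 kN/bolt. φR_n = 0.75 × (1×184.68 + 1×311.04) = 371.8 kN.
Block shear: shear path 1×[42+1×89] = 1×131 mm, A_gv = 1572, A_nv = 1×(131 − 1.5×29)×12 = 1050 mm²; tension to near edge: (40 − 0.5×29)×12 = 306 mm². R_n = min(0.6×450×1050, 0.6×300×1572) + 1.0×450×306 = min(283.5, 282.96) + 137.7 = 420.66 kN. φR_n = 0.75 × 420.66 = 315.5 kN.
Tension rupture (net): A_n = (178 − 1×29)×12 = 1788 mm² (U = 1.0, A_e = A_n). φR_n = 0.75 × 450 × 1788 = 603.5 kN.
Governing: min(636.5, 371.8, 315.5, 603.5) = 315.5 kN → block shear.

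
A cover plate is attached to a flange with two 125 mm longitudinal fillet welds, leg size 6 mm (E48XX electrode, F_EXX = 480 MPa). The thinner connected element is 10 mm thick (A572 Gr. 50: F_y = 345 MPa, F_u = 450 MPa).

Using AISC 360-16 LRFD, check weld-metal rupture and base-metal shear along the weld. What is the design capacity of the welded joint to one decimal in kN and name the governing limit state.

Weld metal: throat = 0.707×6 = 4.242 mm, L = 2×125 = 250 mm. φR_n = 0.75 × 0.6 × 480 × 4.242 × 250 = 229.1 kN.
Base metal shear (10 mm plate): yield φR_n = 1.0×0.6×345×10×250 = 517.5 kN; rupture φR_n = 0.75×0.6×450×10×250 = 506.3 kN; take 506.3 kN (rupture).
Governing: min(229.1, 506.3) = 229.1 kN → weld metal.

229.1 kN (weld metal governs)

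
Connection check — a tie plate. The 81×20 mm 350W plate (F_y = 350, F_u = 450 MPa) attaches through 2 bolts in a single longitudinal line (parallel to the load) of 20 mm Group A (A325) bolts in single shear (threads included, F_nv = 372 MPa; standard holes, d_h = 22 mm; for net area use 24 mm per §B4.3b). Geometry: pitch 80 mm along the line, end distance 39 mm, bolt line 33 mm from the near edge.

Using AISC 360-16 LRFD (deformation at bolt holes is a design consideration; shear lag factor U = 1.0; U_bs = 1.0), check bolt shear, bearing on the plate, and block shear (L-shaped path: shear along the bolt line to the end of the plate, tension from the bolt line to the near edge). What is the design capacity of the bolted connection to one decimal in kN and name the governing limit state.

Bolt shear: A_b = π(20)²/4 = 314.16 mm². φR_n = 0.75 × 372 × 314.16 × 2 × 1 = 175.3 kN.
Bearing (20 mm plate, F_u = 450 MPa): end bolts L_c = 39 − 22/2 = 28, R_n = min(1.2×28×20×450, 2.4×20×20×450) = 302.4 kN/bolt; interior L_c = 80 − 22 = 58, R_n = 432 kN/bolt. φR_n = 0.75 × (1×302.4 + 1×432) = 550.8 kN.
Block shear: shear path 1×[39+1×80] = 1×119 mm, A_gv = 2380, A_nv = 1×(119 − 1.5×24)×20 = 1660 mm²; tension to near edge: (33 − 0.5×24)×20 = 420 mm². R_n = min(0.6×450×1660, 0.6×350×2380) + 1.0×450×420 = min(448.2, 499.8) + 189 = 637.2 kN. φR_n = 0.75 × 637.2 = 477.9 kN.
Governing: min(175.3, 550.8, 477.9) = 175.3 kN → bolt shear.

175.3 kN (bolt shear governs)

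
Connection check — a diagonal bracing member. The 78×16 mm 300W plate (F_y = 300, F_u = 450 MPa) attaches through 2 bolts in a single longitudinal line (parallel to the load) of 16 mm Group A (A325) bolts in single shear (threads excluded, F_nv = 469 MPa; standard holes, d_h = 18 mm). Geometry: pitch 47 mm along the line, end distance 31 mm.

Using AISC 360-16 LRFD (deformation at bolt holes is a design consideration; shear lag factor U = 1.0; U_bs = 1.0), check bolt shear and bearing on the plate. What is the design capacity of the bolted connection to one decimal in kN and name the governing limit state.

Bolt shear: A_b = π(16)²/4 = 201.06 mm². φR_n = 0.75 × 469 × 201.06 × 2 × 1 = 141.4 kN.
Bearing (16 mm plate, F_u = 450 MPa): end bolts L_c = 31 − 18/2 = 22, R_n = min(1.2×22×16×450, 2.4×16×16×450) = 190.08 kN/bolt; interior L_c = 47 − 18 = 29, R_n = 250.56 kN/bolt. φR_n = 0.75 × (1×190.08 + 1×250.56) = 330.5 kN.
Governing: min(141.4, 330.5) = 141.4 kN → bolt shear.

141.4 kN (bolt shear governs)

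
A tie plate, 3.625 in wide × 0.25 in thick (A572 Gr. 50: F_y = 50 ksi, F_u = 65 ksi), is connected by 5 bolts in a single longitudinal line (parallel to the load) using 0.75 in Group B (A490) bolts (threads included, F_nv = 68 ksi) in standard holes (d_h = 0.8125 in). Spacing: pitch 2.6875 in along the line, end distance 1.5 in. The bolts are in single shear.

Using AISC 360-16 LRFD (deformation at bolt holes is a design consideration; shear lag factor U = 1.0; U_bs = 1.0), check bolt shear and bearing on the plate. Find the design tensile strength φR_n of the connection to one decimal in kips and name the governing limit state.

Bolt shear: A_b = π(0.75)²/4 = 0.44179 in². φR_n = 0.75 × 68 × 0.44179 × 5 × 1 = 112.7 kips.
Bearing (0.25 in plate, F_u = 65 ksi): end bolts L_c = 1.5 − 0.8125/2 = 1.09375, R_n = min(1.2×1.09375×0.25×65, 2.4×0.75×0.25×65) = 21.328 kips/bolt; interior L_c = 2.6875 − 0.8125 = 1.875, R_n = 29.25 kips/bolt. φR_n = 0.75 × (1×21.328 + 4×29.25) = 103.7 kips.
Governing: min(112.7, 103.7) = 103.7 kips → bearing.

103.7 kips (bearing governs)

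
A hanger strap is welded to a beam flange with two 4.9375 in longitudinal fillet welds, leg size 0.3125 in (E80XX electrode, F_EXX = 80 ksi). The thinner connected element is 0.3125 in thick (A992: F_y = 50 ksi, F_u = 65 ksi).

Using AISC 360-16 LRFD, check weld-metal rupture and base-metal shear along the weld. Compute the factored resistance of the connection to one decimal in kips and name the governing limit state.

Weld metal: throat = 0.707×0.3125 = 0.22094 in, L = 2×4.9375 = 9.875 in. φR_n = 0.75 × 0.6 × 80 × 0.22094 × 9.875 = 78.5 kips.
Base metal shear (0.3125 in plate): yield φR_n = 1.0×0.6×50×0.3125×9.875 = 92.6 kips; rupture φR_n = 0.75×0.6×65×0.3125×9.875 = 90.3 kips; take 90.3 kips (rupture).
Governing: min(78.5, 90.3) = 78.5 kips → weld metal.

78.5 kips (weld metal governs)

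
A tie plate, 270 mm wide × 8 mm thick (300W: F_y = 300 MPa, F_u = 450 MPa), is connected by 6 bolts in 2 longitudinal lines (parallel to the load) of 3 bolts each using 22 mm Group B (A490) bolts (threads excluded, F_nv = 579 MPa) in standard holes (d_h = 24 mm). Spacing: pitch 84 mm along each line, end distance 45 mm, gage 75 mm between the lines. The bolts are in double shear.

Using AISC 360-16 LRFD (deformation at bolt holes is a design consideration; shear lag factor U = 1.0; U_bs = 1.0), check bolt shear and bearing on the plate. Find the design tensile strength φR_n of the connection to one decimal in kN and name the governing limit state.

Bolt shear: A_b = π(22)²/4 = 380.13 mm². φR_n = 0.75 × 579 × 380.13 × 6 × 2 = 1980.9 kN.
Bearing (8 mm plate, F_u = 450 MPa): end bolts L_c = 45 − 24/2 = 33, R_n = min(1.2×33×8×450, 2.4×22×8×450) = 142.56 kN/bolt; interior L_c = 84 − 24 = 60, R_n = 190.08 kN/bolt. φR_n = 0.75 × (2×142.56 + 4×190.08) = 784.1 kN.
Governing: min(1980.9, 784.1) = 784.1 kN → bearing.

784.1 kN (bearing governs)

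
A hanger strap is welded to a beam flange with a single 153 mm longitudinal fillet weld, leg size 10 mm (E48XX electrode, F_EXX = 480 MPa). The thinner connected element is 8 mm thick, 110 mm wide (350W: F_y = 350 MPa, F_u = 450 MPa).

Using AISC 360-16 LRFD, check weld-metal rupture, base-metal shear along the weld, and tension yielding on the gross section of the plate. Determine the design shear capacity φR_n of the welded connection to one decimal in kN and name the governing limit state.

233.6 kN (weld metal governs)

Weld metal: throat = 0.707×10 = 7.07 mm, L = 153 mm. φR_n = 0.75 × 0.6 × 480 × 7.07 × 153 = 233.6 kN.
Base metal shear (8 mm plate): yield φR_n = 1.0×0.6×350×8×153 = 257.0 kN; rupture φR_n = 0.75×0.6×450×8×153 = 247.9 kN; take 247.9 kN (rupture).
Tension yield (gross): A_g = 110×8 = 880 mm². φR_n = 0.90 × 350 × 880 = 277.2 kN.
Governing: min(233.6, 247.9, 277.2) = 233.6 kN → weld metal.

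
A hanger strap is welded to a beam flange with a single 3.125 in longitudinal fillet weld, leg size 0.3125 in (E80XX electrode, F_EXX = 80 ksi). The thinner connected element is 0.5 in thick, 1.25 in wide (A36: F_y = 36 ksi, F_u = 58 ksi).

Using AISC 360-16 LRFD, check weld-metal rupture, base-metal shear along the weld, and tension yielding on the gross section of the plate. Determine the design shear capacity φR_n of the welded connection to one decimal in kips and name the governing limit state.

Weld metal: throat = 0.707×0.3125 = 0.22094 in, L = 3.125 in. φR_n = 0.75 × 0.6 × 80 × 0.22094 × 3.125 = 24.9 kips.
Base metal shear (0.5 in plate): yield φR_n = 1.0×0.6×36×0.5×3.125 = 33.8 kips; rupture φR_n = 0.75×0.6×58×0.5×3.125 = 40.8 kips; take 33.8 kips (yield).
Tension yield (gross): A_g = 1.25×0.5 = 0.625 in². φR_n = 0.90 × 36 × 0.625 = 20.3 kips.
Governing: min(24.9, 33.8, 20.3) = 20.3 kips → gross-section yield.

20.3 kips (gross-section yield governs)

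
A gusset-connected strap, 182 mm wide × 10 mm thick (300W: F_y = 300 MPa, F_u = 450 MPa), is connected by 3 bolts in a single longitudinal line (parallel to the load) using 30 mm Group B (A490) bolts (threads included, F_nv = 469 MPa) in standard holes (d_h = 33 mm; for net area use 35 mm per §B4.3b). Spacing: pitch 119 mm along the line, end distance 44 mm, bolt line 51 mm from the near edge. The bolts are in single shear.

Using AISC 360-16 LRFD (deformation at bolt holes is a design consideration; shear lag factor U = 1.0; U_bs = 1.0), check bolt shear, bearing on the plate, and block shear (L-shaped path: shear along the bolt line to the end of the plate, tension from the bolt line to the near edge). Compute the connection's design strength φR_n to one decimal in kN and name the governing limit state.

Bolt shear: A_b = π(30)²/4 = 706.86 mm². φR_n = 0.75 × 469 × 706.86 × 3 × 1 = 745.9 kN.
Bearing (10 mm plate, F_u = 450 MPa): end bolts L_c = 44 − 33/2 = 27.5, R_n = min(1.2×27.5×10×450, 2.4×30×10×450) = 148.5 kN/bolt; interior L_c = 119 − 33 = 86, R_n = 324 kN/bolt. φR_n = 0.75 × (1×148.5 + 2×324) = 597.4 kN.
Block shear: shear path 1×[44+2×119] = 1×282 mm, A_gv = 2820, A_nv = 1×(282 − 2.5×35)×10 = 1945 mm²; tension to near edge: (51 − 0.5×35)×10 = 335 mm². R_n = min(0.6×450×1945, 0.6×300×2820) + 1.0×450×335 = min(525.15, 507.6) + 150.75 = 658.35 kN. φR_n = 0.75 × 658.35 = 493.8 kN.
Governing: min(745.9, 597.4, 493.8) = 493.8 kN → block shear.

493.8 kN (block shear governs)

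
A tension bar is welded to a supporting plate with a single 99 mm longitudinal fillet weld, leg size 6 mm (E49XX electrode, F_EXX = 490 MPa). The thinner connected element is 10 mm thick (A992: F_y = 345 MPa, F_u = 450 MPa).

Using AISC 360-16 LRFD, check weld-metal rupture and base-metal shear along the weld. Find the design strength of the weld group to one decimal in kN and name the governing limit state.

Weld metal: throat = 0.707×6 = 4.242 mm, L = 99 mm. φR_n = 0.75 × 0.6 × 490 × 4.242 × 99 = 92.6 kN.
Base metal shear (10 mm plate): yield φR_n = 1.0×0.6×345×10×99 = 204.9 kN; rupture φR_n = 0.75×0.6×450×10×99 = 200.5 kN; take 200.5 kN (rupture).
Governing: min(92.6, 200.5) = 92.6 kN → weld metal.

92.6 kN (weld metal governs)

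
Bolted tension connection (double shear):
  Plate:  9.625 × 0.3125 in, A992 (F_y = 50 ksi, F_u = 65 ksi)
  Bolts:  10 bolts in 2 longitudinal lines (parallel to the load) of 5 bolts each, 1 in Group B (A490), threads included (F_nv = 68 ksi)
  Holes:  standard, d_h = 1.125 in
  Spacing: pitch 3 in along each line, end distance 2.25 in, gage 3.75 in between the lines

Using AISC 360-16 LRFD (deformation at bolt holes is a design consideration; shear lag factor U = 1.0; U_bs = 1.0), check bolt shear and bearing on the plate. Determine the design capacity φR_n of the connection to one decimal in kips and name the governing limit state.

Bolt shear: A_b = π(1)²/4 = 0.7854 in². φR_n = 0.75 × 68 × 0.7854 × 10 × 2 = 801.1 kips.
Bearing (0.3125 in plate, F_u = 65 ksi): end bolts L_c = 2.25 − 1.125/2 = 1.6875, R_n = min(1.2×1.6875×0.3125×65, 2.4×1×0.3125×65) = 41.133 kips/bolt; interior L_c = 3 − 1.125 = 1.875, R_n = 45.703 kips/bolt. φR_n = 0.75 × (2×41.133 + 8×45.703) = 335.9 kips.
Governing: min(801.1, 335.9) = 335.9 kips → bearing.

335.9 kips (bearing governs)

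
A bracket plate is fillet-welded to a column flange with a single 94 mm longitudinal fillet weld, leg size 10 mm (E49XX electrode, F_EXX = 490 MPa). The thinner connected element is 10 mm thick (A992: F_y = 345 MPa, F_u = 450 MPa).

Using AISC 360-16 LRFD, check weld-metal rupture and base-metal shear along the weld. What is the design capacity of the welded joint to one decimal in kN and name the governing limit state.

Weld metal: throat = 0.707×10 = 7.07 mm, L = 94 mm. φR_n = 0.75 × 0.6 × 490 × 7.07 × 94 = 146.5 kN.
Base metal shear (10 mm plate): yield φR_n = 1.0×0.6×345×10×94 = 194.6 kN; rupture φR_n = 0.75×0.6×450×10×94 = 190.4 kN; take 190.4 kN (rupture).
Governing: min(146.5, 190.4) = 146.5 kN → weld metal.

146.5 kN (weld metal governs)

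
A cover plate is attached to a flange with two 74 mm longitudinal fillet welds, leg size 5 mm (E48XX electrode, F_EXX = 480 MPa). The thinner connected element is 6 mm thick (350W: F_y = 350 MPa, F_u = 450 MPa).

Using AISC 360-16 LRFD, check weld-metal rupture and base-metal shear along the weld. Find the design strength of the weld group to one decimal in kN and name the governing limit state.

113.0 kN (weld metal governs)

Weld metal: throat = 0.707×5 = 3.535 mm, L = 2×74 = 148 mm. φR_n = 0.75 × 0.6 × 480 × 3.535 × 148 = 113.0 kN.
Base metal shear (6 mm plate): yield φR_n = 1.0×0.6×350×6×148 = 186.5 kN; rupture φR_n = 0.75×0.6×450×6×148 = 179.8 kN; take 179.8 kN (rupture).
Governing: min(113.0, 179.8) = 113.0 kN → weld metal.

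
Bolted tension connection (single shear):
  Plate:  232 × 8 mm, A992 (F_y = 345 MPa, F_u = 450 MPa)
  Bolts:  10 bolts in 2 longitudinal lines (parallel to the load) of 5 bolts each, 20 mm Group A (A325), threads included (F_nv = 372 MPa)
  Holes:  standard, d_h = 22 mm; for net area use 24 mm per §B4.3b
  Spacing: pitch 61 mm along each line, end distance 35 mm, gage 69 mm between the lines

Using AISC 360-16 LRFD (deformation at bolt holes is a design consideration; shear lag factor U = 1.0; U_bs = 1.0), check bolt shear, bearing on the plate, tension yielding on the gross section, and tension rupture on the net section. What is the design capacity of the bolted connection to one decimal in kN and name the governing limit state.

496.8 kN (net-section rupture governs)

Bolt shear: A_b = π(20)²/4 = 314.16 mm². φR_n = 0.75 × 372 × 314.16 × 10 × 1 = 876.5 kN.
Bearing (8 mm plate, F_u = 450 MPa): end bolts L_c = 35 − 22/2 = 24, R_n = min(1.2×24×8×450, 2.4×20×8×450) = 103.68 kN/bolt; interior L_c = 61 − 22 = 39, R_n = 168.48 kN/bolt. φR_n = 0.75 × (2×103.68 + 8×168.48) = 1166.4 kN.
Tension yield (gross): A_g = 232×8 = 1856 mm². φR_n = 0.90 × 345 × 1856 = 576.3 kN.
Tension rupture (net): A_n = (232 − 2×24)×8 = 1472 mm² (U = 1.0, A_e = A_n). φR_n = 0.75 × 450 × 1472 = 496.8 kN.
Governing: min(876.5, 1166.4, 576.3, 496.8) = 496.8 kN → net-section rupture.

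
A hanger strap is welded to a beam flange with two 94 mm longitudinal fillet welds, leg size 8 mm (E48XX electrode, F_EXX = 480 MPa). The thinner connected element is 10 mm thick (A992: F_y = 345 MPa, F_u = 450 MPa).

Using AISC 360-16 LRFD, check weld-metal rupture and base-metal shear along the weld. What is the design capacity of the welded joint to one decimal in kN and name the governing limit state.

Weld metal: throat = 0.707×8 = 5.656 mm, L = 2×94 = 188 mm. φR_n = 0.75 × 0.6 × 480 × 5.656 × 188 = 229.7 kN.
Base metal shear (10 mm plate): yield φR_n = 1.0×0.6×345×10×188 = 389.2 kN; rupture φR_n = 0.75×0.6×450×10×188 = 380.7 kN; take 380.7 kN (rupture).
Governing: min(229.7, 380.7) = 229.7 kN → weld metal.

229.7 kN (weld metal governs)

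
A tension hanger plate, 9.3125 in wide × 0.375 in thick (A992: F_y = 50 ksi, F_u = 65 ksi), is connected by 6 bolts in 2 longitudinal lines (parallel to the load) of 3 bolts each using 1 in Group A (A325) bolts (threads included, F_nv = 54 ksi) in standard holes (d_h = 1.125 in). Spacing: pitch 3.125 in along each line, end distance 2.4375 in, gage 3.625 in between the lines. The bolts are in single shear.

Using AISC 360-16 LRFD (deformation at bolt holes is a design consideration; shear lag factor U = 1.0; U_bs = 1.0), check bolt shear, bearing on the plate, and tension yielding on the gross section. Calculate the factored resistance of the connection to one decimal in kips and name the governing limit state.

157.1 kips (gross-section yield governs)

Bolt shear: A_b = π(1)²/4 = 0.7854 in². φR_n = 0.75 × 54 × 0.7854 × 6 × 1 = 190.9 kips.
Bearing (0.375 in plate, F_u = 65 ksi): end bolts L_c = 2.4375 − 1.125/2 = 1.875, R_n = min(1.2×1.875×0.375×65, 2.4×1×0.375×65) = 54.844 kips/bolt; interior L_c = 3.125 − 1.125 = 2, R_n = 58.5 kips/bolt. φR_n = 0.75 × (2×54.844 + 4×58.5) = 257.8 kips.
Tension yield (gross): A_g = 9.3125×0.375 = 3.4922 in². φR_n = 0.90 × 50 × 3.4922 = 157.1 kips.
Governing: min(190.9, 257.8, 157.1) = 157.1 kips → gross-section yield.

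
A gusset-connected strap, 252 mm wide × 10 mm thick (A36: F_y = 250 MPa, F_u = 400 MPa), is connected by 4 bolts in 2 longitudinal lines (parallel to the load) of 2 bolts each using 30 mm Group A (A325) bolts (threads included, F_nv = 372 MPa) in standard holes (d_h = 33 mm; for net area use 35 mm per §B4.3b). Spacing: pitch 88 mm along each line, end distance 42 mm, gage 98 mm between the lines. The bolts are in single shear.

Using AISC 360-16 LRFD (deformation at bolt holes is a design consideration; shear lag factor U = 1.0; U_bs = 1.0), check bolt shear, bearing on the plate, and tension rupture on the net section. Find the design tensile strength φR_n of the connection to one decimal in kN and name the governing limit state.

546.0 kN (net-section rupture governs)

Bolt shear: A_b = π(30)²/4 = 706.86 mm². φR_n = 0.75 × 372 × 706.86 × 4 × 1 = 788.9 kN.
Bearing (10 mm plate, F_u = 400 MPa): end bolts L_c = 42 − 33/2 = 25.5, R_n = min(1.2×25.5×10×400, 2.4×30×10×400) = 122.4 kN/bolt; interior L_c = 88 − 33 = 55, R_n = 264 kN/bolt. φR_n = 0.75 × (2×122.4 + 2×264) = 579.6 kN.
Tension rupture (net): A_n = (252 − 2×35)×10 = 1820 mm² (U = 1.0, A_e = A_n). φR_n = 0.75 × 400 × 1820 = 546.0 kN.
Governing: min(788.9, 579.6, 546.0) = 546.0 kN → net-section rupture.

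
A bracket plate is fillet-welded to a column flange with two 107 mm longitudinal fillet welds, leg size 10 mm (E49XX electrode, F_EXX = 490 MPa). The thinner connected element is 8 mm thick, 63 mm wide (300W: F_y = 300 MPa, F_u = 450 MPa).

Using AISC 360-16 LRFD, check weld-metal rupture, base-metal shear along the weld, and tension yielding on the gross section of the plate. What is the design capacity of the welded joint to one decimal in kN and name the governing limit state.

136.1 kN (gross-section yield governs)

Weld metal: throat = 0.707×10 = 7.07 mm, L = 2×107 = 214 mm. φR_n = 0.75 × 0.6 × 490 × 7.07 × 214 = 333.6 kN.
Base metal shear (8 mm plate): yield φR_n = 1.0×0.6×300×8×214 = 308.2 kN; rupture φR_n = 0.75×0.6×450×8×214 = 346.7 kN; take 308.2 kN (yield).
Tension yield (gross): A_g = 63×8 = 504 mm². φR_n = 0.90 × 300 × 504 = 136.1 kN.
Governing: min(333.6, 308.2, 136.1) = 136.1 kN → gross-section yield.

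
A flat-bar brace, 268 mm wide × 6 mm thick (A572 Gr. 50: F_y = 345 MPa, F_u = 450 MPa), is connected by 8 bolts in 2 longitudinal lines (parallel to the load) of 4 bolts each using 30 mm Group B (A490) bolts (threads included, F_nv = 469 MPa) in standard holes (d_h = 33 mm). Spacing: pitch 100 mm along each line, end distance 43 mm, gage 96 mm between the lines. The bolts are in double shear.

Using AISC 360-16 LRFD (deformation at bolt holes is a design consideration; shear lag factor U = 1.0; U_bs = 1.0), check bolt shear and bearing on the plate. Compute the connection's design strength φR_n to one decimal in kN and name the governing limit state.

Bolt shear: A_b = π(30)²/4 = 706.86 mm². φR_n = 0.75 × 469 × 706.86 × 8 × 2 = 3978.2 kN.
Bearing (6 mm plate, F_u = 450 MPa): end bolts L_c = 43 − 33/2 = 26.5, R_n = min(1.2×26.5×6×450, 2.4×30×6×450) = 85.86 kN/bolt; interior L_c = 100 − 33 = 67, R_n = 194.4 kN/bolt. φR_n = 0.75 × (2×85.86 + 6×194.4) = 1003.6 kN.
Governing: min(3978.2, 1003.6) = 1003.6 kN → bearing.

1003.6 kN (bearing governs)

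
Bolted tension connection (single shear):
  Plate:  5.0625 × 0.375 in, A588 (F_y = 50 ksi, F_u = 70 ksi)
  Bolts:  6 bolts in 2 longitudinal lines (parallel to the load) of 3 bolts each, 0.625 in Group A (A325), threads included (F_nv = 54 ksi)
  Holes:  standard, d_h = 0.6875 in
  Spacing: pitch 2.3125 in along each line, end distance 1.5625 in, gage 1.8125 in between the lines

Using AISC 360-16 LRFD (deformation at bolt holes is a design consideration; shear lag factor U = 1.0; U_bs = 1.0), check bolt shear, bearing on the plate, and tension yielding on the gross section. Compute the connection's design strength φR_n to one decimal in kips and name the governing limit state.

Bolt shear: A_b = π(0.625)²/4 = 0.3068 in². φR_n = 0.75 × 54 × 0.3068 × 6 × 1 = 74.6 kips.
Bearing (0.375 in plate, F_u = 70 ksi): end bolts L_c = 1.5625 − 0.6875/2 = 1.21875, R_n = min(1.2×1.21875×0.375×70, 2.4×0.625×0.375×70) = 38.391 kips/bolt; interior L_c = 2.3125 − 0.6875 = 1.625, R_n = 39.375 kips/bolt. φR_n = 0.75 × (2×38.391 + 4×39.375) = 175.7 kips.
Tension yield (gross): A_g = 5.0625×0.375 = 1.8984 in². φR_n = 0.90 × 50 × 1.8984 = 85.4 kips.
Governing: min(74.6, 175.7, 85.4) = 74.6 kips → bolt shear.

74.6 kips (bolt shear governs)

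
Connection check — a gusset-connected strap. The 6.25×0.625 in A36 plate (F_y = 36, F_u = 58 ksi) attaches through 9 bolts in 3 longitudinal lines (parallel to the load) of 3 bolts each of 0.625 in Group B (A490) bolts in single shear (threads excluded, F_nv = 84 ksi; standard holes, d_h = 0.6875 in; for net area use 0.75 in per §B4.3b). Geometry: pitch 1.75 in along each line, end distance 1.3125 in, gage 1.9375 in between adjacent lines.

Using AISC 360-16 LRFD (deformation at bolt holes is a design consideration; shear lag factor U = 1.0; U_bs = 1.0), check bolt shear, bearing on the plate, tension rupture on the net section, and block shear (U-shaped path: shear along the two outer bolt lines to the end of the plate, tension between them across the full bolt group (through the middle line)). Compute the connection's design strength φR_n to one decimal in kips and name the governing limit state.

Bolt shear: A_b = π(0.625)²/4 = 0.3068 in². φR_n = 0.75 × 84 × 0.3068 × 9 × 1 = 174.0 kips.
Bearing (0.625 in plate, F_u = 58 ksi): end bolts L_c = 1.3125 − 0.6875/2 = 0.96875, R_n = min(1.2×0.96875×0.625×58, 2.4×0.625×0.625×58) = 42.141 kips/bolt; interior L_c = 1.75 − 0.6875 = 1.0625, R_n = 46.219 kips/bolt. φR_n = 0.75 × (3×42.141 + 6×46.219) = 302.8 kips.
Tension rupture (net): A_n = (6.25 − 3×0.75)×0.625 = 2.5 in² (U = 1.0, A_e = A_n). φR_n = 0.75 × 58 × 2.5 = 108.8 kips.
Block shear: shear path 2×[1.3125+2×1.75] = 2×4.8125 in, A_gv = 6.0156, A_nv = 2×(4.8125 − 2.5×0.75)×0.625 = 3.6719 in²; tension across gage: (3.875 − 2×0.75)×0.625 = 1.4844 in². R_n = min(0.6×58×3.6719, 0.6×36×6.0156) + 1.0×58×1.4844 = min(127.78, 129.94) + 86.095 = 213.88 kips. φR_n = 0.75 × 213.88 = 160.4 kips.
Governing: min(174.0, 302.8, 108.8, 160.4) = 108.8 kips → net-section rupture.

108.8 kips (net-section rupture governs)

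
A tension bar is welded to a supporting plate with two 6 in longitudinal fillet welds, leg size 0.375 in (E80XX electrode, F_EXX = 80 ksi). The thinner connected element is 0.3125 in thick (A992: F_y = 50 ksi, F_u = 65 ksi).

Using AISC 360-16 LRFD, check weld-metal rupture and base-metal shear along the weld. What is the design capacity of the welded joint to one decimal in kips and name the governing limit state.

109.7 kips (base-metal shear governs)

Weld metal: throat = 0.707×0.375 = 0.26513 in, L = 2×6 = 12 in. φR_n = 0.75 × 0.6 × 80 × 0.26513 × 12 = 114.5 kips.
Base metal shear (0.3125 in plate): yield φR_n = 1.0×0.6×50×0.3125×12 = 112.5 kips; rupture φR_n = 0.75×0.6×65×0.3125×12 = 109.7 kips; take 109.7 kips (rupture).
Governing: min(114.5, 109.7) = 109.7 kips → base-metal shear.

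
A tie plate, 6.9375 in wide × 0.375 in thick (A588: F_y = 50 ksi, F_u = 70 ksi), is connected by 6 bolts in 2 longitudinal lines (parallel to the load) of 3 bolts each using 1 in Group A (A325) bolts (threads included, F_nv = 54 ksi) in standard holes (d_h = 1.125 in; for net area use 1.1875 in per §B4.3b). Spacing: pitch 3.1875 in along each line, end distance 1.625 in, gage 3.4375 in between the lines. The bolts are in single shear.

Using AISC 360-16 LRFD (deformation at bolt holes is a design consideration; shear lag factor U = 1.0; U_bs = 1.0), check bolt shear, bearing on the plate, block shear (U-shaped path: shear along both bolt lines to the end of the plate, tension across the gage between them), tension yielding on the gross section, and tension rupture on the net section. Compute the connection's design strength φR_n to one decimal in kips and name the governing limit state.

89.8 kips (net-section rupture governs)

Bolt shear: A_b = π(1)²/4 = 0.7854 in². φR_n = 0.75 × 54 × 0.7854 × 6 × 1 = 190.9 kips.
Bearing (0.375 in plate, F_u = 70 ksi): end bolts L_c = 1.625 − 1.125/2 = 1.0625, R_n = min(1.2×1.0625×0.375×70, 2.4×1×0.375×70) = 33.469 kips/bolt; interior L_c = 3.1875 − 1.125 = 2.0625, R_n = 63 kips/bolt. φR_n = 0.75 × (2×33.469 + 4×63) = 239.2 kips.
Block shear: shear path 2×[1.625+2×3.1875] = 2×8 in, A_gv = 6, A_nv = 2×(8 − 2.5×1.1875)×0.375 = 3.7734 in²; tension across gage: (3.4375 − 1×1.1875)×0.375 = 0.84375 in². R_n = min(0.6×70×3.7734, 0.6×50×6) + 1.0×70×0.84375 = min(158.48, 180) + 59.063 = 217.54 kips. φR_n = 0.75 × 217.54 = 163.2 kips.
Tension yield (gross): A_g = 6.9375×0.375 = 2.6016 in². φR_n = 0.90 × 50 × 2.6016 = 117.1 kips.
Tension rupture (net): A_n = (6.9375 − 2×1.1875)×0.375 = 1.7109 in² (U = 1.0, A_e = A_n). φR_n = 0.75 × 70 × 1.7109 = 89.8 kips.
Governing: min(190.9, 239.2, 163.2, 117.1, 89.8) = 89.8 kips → net-section rupture.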